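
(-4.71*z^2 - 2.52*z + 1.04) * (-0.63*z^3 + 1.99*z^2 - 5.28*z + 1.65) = 2.9673*z^5 - 7.7853*z^4 + 19.1988*z^3 + 7.6037*z^2 - 9.6492*z + 1.716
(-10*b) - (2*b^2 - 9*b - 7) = -2*b^2 - b + 7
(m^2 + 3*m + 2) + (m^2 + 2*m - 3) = 2*m^2 + 5*m - 1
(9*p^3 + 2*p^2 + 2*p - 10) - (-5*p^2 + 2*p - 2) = 9*p^3 + 7*p^2 - 8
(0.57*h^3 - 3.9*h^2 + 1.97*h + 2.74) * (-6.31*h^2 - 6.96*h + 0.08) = -3.5967*h^5 + 20.6418*h^4 + 14.7589*h^3 - 31.3126*h^2 - 18.9128*h + 0.2192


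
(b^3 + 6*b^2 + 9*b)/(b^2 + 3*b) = b + 3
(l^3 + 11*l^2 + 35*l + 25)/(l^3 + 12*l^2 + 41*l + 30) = (l + 5)/(l + 6)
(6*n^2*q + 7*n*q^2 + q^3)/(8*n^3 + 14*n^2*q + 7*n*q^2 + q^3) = q*(6*n + q)/(8*n^2 + 6*n*q + q^2)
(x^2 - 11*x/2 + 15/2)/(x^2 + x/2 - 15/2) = (x - 3)/(x + 3)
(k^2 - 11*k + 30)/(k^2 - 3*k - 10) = (k - 6)/(k + 2)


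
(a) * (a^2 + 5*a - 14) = a^3 + 5*a^2 - 14*a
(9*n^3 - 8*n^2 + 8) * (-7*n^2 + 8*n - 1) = -63*n^5 + 128*n^4 - 73*n^3 - 48*n^2 + 64*n - 8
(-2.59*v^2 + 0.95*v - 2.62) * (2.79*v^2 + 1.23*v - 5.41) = -7.2261*v^4 - 0.5352*v^3 + 7.8706*v^2 - 8.3621*v + 14.1742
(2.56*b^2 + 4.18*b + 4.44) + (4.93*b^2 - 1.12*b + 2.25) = 7.49*b^2 + 3.06*b + 6.69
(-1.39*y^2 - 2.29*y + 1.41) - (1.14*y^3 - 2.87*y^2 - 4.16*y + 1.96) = -1.14*y^3 + 1.48*y^2 + 1.87*y - 0.55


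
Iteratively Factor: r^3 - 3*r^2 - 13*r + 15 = (r - 1)*(r^2 - 2*r - 15) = (r - 1)*(r + 3)*(r - 5)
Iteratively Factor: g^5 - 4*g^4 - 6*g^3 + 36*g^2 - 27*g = (g - 3)*(g^4 - g^3 - 9*g^2 + 9*g) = g*(g - 3)*(g^3 - g^2 - 9*g + 9) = g*(g - 3)*(g - 1)*(g^2 - 9) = g*(g - 3)^2*(g - 1)*(g + 3)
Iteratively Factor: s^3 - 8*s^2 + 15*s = (s - 3)*(s^2 - 5*s) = s*(s - 3)*(s - 5)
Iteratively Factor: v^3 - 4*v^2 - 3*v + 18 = (v + 2)*(v^2 - 6*v + 9) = (v - 3)*(v + 2)*(v - 3)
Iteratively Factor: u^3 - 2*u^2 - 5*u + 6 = (u - 3)*(u^2 + u - 2) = (u - 3)*(u + 2)*(u - 1)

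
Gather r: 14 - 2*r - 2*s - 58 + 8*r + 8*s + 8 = 6*r + 6*s - 36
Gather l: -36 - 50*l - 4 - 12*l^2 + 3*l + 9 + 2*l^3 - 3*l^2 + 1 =2*l^3 - 15*l^2 - 47*l - 30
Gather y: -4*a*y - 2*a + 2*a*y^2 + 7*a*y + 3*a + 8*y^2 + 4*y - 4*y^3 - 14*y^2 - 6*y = a - 4*y^3 + y^2*(2*a - 6) + y*(3*a - 2)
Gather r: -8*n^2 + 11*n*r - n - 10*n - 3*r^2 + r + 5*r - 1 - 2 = -8*n^2 - 11*n - 3*r^2 + r*(11*n + 6) - 3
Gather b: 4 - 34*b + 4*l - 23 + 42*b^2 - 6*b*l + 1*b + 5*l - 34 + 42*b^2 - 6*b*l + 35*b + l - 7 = 84*b^2 + b*(2 - 12*l) + 10*l - 60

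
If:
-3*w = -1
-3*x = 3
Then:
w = 1/3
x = -1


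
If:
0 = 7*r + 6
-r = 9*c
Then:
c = 2/21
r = -6/7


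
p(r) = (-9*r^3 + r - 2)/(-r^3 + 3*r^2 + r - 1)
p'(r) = (1 - 27*r^2)/(-r^3 + 3*r^2 + r - 1) + (3*r^2 - 6*r - 1)*(-9*r^3 + r - 2)/(-r^3 + 3*r^2 + r - 1)^2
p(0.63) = -6.34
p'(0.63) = 22.88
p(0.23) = 3.01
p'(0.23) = 11.43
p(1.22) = -5.97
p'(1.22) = -5.64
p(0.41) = 14.29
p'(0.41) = 296.14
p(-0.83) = 2.86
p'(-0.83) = -0.34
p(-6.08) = 6.13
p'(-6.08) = -0.30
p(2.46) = -28.24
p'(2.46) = -48.65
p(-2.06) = 4.05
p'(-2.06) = -0.87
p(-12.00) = 7.24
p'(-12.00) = -0.11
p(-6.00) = 6.11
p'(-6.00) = -0.31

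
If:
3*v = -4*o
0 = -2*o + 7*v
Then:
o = 0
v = 0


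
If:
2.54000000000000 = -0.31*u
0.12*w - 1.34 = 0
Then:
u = -8.19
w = 11.17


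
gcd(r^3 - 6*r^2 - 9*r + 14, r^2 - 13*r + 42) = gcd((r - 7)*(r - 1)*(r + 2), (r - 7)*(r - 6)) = r - 7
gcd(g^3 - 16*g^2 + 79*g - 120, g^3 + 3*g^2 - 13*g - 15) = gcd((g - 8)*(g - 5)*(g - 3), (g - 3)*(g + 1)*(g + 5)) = g - 3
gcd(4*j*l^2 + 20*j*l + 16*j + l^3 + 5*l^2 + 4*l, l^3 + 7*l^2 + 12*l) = l + 4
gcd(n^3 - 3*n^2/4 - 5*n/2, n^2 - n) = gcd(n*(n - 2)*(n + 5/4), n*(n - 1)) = n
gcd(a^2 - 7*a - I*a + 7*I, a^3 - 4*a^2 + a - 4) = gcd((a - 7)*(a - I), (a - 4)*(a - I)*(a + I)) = a - I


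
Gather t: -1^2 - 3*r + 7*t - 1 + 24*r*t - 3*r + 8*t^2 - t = -6*r + 8*t^2 + t*(24*r + 6) - 2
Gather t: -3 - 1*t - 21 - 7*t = -8*t - 24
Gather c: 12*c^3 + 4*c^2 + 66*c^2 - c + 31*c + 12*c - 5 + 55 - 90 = 12*c^3 + 70*c^2 + 42*c - 40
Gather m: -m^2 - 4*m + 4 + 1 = -m^2 - 4*m + 5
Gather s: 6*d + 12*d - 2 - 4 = 18*d - 6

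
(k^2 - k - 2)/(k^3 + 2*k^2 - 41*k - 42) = (k - 2)/(k^2 + k - 42)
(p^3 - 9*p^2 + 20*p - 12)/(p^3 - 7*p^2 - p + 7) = (p^2 - 8*p + 12)/(p^2 - 6*p - 7)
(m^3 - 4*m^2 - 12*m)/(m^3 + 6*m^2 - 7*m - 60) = m*(m^2 - 4*m - 12)/(m^3 + 6*m^2 - 7*m - 60)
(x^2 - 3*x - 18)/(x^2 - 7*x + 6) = (x + 3)/(x - 1)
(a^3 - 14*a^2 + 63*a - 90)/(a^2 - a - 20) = (a^2 - 9*a + 18)/(a + 4)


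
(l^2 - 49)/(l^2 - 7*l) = (l + 7)/l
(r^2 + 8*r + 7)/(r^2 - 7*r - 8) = (r + 7)/(r - 8)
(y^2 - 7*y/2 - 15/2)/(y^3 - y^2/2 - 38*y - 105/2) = (y - 5)/(y^2 - 2*y - 35)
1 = 1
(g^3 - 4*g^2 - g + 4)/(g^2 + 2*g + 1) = (g^2 - 5*g + 4)/(g + 1)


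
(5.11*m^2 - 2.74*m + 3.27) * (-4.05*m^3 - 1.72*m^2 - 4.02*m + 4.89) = -20.6955*m^5 + 2.3078*m^4 - 29.0729*m^3 + 30.3783*m^2 - 26.544*m + 15.9903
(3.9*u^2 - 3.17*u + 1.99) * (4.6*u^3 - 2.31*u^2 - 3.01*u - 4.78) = 17.94*u^5 - 23.591*u^4 + 4.7377*u^3 - 13.6972*u^2 + 9.1627*u - 9.5122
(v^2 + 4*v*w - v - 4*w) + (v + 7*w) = v^2 + 4*v*w + 3*w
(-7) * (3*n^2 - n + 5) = -21*n^2 + 7*n - 35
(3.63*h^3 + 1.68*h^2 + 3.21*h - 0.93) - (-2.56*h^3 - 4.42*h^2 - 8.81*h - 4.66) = 6.19*h^3 + 6.1*h^2 + 12.02*h + 3.73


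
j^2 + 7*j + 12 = (j + 3)*(j + 4)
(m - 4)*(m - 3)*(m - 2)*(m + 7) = m^4 - 2*m^3 - 37*m^2 + 158*m - 168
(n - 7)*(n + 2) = n^2 - 5*n - 14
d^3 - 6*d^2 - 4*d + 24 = (d - 6)*(d - 2)*(d + 2)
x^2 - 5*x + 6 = (x - 3)*(x - 2)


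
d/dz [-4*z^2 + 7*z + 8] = 7 - 8*z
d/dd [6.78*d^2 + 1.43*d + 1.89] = 13.56*d + 1.43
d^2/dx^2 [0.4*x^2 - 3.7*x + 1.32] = 0.800000000000000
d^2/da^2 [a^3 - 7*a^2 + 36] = 6*a - 14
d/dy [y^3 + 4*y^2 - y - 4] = 3*y^2 + 8*y - 1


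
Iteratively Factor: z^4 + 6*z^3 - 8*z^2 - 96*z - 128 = (z + 4)*(z^3 + 2*z^2 - 16*z - 32) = (z - 4)*(z + 4)*(z^2 + 6*z + 8) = (z - 4)*(z + 4)^2*(z + 2)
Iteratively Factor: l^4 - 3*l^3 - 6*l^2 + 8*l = (l)*(l^3 - 3*l^2 - 6*l + 8) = l*(l - 4)*(l^2 + l - 2) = l*(l - 4)*(l - 1)*(l + 2)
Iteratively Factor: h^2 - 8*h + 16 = (h - 4)*(h - 4)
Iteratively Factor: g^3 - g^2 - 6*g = (g)*(g^2 - g - 6) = g*(g - 3)*(g + 2)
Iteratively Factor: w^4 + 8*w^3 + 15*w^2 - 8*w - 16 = (w + 1)*(w^3 + 7*w^2 + 8*w - 16) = (w + 1)*(w + 4)*(w^2 + 3*w - 4) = (w + 1)*(w + 4)^2*(w - 1)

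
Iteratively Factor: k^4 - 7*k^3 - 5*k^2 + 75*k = (k - 5)*(k^3 - 2*k^2 - 15*k) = k*(k - 5)*(k^2 - 2*k - 15) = k*(k - 5)^2*(k + 3)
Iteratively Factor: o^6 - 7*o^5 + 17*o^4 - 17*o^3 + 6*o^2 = (o - 1)*(o^5 - 6*o^4 + 11*o^3 - 6*o^2) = o*(o - 1)*(o^4 - 6*o^3 + 11*o^2 - 6*o) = o^2*(o - 1)*(o^3 - 6*o^2 + 11*o - 6) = o^2*(o - 1)^2*(o^2 - 5*o + 6) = o^2*(o - 2)*(o - 1)^2*(o - 3)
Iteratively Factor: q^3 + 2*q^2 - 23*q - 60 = (q + 4)*(q^2 - 2*q - 15) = (q - 5)*(q + 4)*(q + 3)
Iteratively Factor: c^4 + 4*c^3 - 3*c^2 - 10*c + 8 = (c - 1)*(c^3 + 5*c^2 + 2*c - 8) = (c - 1)*(c + 2)*(c^2 + 3*c - 4) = (c - 1)^2*(c + 2)*(c + 4)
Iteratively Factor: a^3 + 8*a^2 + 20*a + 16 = (a + 2)*(a^2 + 6*a + 8) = (a + 2)*(a + 4)*(a + 2)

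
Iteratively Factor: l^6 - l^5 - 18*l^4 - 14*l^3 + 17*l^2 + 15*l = (l)*(l^5 - l^4 - 18*l^3 - 14*l^2 + 17*l + 15) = l*(l - 1)*(l^4 - 18*l^2 - 32*l - 15) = l*(l - 1)*(l + 3)*(l^3 - 3*l^2 - 9*l - 5) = l*(l - 5)*(l - 1)*(l + 3)*(l^2 + 2*l + 1) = l*(l - 5)*(l - 1)*(l + 1)*(l + 3)*(l + 1)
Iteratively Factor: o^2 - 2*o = (o - 2)*(o)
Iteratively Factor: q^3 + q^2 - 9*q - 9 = (q + 1)*(q^2 - 9) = (q + 1)*(q + 3)*(q - 3)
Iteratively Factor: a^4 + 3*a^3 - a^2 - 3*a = (a)*(a^3 + 3*a^2 - a - 3) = a*(a + 1)*(a^2 + 2*a - 3) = a*(a - 1)*(a + 1)*(a + 3)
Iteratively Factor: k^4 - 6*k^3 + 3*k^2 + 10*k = (k)*(k^3 - 6*k^2 + 3*k + 10) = k*(k + 1)*(k^2 - 7*k + 10) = k*(k - 2)*(k + 1)*(k - 5)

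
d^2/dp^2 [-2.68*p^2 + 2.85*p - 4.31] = -5.36000000000000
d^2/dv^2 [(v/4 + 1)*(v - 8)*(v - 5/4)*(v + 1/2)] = 3*v^2 - 57*v/8 - 237/16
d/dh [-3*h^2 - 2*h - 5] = -6*h - 2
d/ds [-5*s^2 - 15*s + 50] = -10*s - 15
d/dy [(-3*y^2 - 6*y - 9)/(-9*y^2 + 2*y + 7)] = 12*(-5*y^2 - 17*y - 2)/(81*y^4 - 36*y^3 - 122*y^2 + 28*y + 49)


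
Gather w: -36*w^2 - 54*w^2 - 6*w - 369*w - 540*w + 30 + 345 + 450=-90*w^2 - 915*w + 825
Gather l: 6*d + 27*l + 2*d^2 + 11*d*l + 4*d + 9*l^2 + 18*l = 2*d^2 + 10*d + 9*l^2 + l*(11*d + 45)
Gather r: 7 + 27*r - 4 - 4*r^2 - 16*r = -4*r^2 + 11*r + 3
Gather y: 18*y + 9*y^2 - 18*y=9*y^2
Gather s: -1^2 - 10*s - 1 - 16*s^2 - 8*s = -16*s^2 - 18*s - 2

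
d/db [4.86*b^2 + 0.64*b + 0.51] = 9.72*b + 0.64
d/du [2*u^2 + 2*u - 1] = 4*u + 2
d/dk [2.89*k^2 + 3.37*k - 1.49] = 5.78*k + 3.37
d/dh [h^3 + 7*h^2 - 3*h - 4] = 3*h^2 + 14*h - 3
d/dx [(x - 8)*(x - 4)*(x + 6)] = 3*x^2 - 12*x - 40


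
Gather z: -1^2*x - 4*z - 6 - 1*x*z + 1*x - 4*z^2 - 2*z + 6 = -4*z^2 + z*(-x - 6)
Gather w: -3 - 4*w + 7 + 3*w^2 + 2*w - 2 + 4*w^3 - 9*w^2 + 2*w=4*w^3 - 6*w^2 + 2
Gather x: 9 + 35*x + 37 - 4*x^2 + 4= -4*x^2 + 35*x + 50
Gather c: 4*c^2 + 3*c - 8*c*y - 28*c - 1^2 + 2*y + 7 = 4*c^2 + c*(-8*y - 25) + 2*y + 6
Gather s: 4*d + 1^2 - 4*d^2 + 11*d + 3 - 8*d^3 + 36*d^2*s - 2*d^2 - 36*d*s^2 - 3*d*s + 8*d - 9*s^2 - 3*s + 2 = -8*d^3 - 6*d^2 + 23*d + s^2*(-36*d - 9) + s*(36*d^2 - 3*d - 3) + 6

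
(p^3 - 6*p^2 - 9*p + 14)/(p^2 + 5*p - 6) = (p^2 - 5*p - 14)/(p + 6)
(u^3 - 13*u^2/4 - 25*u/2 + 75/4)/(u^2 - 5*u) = u + 7/4 - 15/(4*u)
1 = 1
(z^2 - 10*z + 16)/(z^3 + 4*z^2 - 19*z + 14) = (z - 8)/(z^2 + 6*z - 7)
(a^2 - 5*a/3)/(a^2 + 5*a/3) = (3*a - 5)/(3*a + 5)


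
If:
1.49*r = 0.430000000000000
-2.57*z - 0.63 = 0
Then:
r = 0.29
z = -0.25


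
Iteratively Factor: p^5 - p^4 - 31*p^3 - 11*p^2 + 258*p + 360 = (p + 2)*(p^4 - 3*p^3 - 25*p^2 + 39*p + 180) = (p + 2)*(p + 3)*(p^3 - 6*p^2 - 7*p + 60) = (p - 4)*(p + 2)*(p + 3)*(p^2 - 2*p - 15) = (p - 4)*(p + 2)*(p + 3)^2*(p - 5)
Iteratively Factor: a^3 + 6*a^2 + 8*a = (a + 2)*(a^2 + 4*a) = a*(a + 2)*(a + 4)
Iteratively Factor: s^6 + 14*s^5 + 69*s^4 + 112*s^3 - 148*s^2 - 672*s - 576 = (s + 3)*(s^5 + 11*s^4 + 36*s^3 + 4*s^2 - 160*s - 192) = (s + 3)*(s + 4)*(s^4 + 7*s^3 + 8*s^2 - 28*s - 48) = (s + 2)*(s + 3)*(s + 4)*(s^3 + 5*s^2 - 2*s - 24) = (s + 2)*(s + 3)*(s + 4)^2*(s^2 + s - 6) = (s + 2)*(s + 3)^2*(s + 4)^2*(s - 2)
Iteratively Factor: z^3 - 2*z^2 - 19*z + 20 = (z - 1)*(z^2 - z - 20) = (z - 5)*(z - 1)*(z + 4)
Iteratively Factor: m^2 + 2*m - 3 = (m + 3)*(m - 1)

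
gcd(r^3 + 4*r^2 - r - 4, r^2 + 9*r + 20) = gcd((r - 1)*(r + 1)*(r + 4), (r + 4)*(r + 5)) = r + 4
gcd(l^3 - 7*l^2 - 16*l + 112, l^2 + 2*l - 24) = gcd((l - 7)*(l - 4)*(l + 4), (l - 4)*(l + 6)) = l - 4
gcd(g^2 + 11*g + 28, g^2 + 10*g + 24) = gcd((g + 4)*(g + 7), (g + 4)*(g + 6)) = g + 4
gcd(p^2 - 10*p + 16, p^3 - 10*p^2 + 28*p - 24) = p - 2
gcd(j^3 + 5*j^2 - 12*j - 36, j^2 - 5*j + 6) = j - 3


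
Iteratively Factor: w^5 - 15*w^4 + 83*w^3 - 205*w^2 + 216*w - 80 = (w - 1)*(w^4 - 14*w^3 + 69*w^2 - 136*w + 80) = (w - 1)^2*(w^3 - 13*w^2 + 56*w - 80) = (w - 5)*(w - 1)^2*(w^2 - 8*w + 16) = (w - 5)*(w - 4)*(w - 1)^2*(w - 4)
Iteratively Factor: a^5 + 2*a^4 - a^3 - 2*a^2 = (a)*(a^4 + 2*a^3 - a^2 - 2*a) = a*(a + 2)*(a^3 - a) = a*(a - 1)*(a + 2)*(a^2 + a) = a*(a - 1)*(a + 1)*(a + 2)*(a)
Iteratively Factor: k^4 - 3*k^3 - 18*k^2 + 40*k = (k - 5)*(k^3 + 2*k^2 - 8*k) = (k - 5)*(k - 2)*(k^2 + 4*k) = (k - 5)*(k - 2)*(k + 4)*(k)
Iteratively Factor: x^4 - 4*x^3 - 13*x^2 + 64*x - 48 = (x + 4)*(x^3 - 8*x^2 + 19*x - 12) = (x - 1)*(x + 4)*(x^2 - 7*x + 12) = (x - 3)*(x - 1)*(x + 4)*(x - 4)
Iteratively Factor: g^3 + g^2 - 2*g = (g)*(g^2 + g - 2) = g*(g - 1)*(g + 2)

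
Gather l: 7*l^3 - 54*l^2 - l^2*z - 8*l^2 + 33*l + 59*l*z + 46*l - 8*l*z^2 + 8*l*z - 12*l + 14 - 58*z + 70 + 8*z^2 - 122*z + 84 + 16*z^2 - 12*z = 7*l^3 + l^2*(-z - 62) + l*(-8*z^2 + 67*z + 67) + 24*z^2 - 192*z + 168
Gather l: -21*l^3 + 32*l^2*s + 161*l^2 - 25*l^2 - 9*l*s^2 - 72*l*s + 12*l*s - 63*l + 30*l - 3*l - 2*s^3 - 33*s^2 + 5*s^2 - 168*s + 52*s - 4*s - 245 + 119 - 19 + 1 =-21*l^3 + l^2*(32*s + 136) + l*(-9*s^2 - 60*s - 36) - 2*s^3 - 28*s^2 - 120*s - 144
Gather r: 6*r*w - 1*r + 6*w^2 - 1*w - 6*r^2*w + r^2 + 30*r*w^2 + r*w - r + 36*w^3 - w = r^2*(1 - 6*w) + r*(30*w^2 + 7*w - 2) + 36*w^3 + 6*w^2 - 2*w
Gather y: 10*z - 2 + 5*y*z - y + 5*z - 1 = y*(5*z - 1) + 15*z - 3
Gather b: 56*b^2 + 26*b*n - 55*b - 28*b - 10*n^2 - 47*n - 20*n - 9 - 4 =56*b^2 + b*(26*n - 83) - 10*n^2 - 67*n - 13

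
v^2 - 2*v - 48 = (v - 8)*(v + 6)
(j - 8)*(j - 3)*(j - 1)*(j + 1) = j^4 - 11*j^3 + 23*j^2 + 11*j - 24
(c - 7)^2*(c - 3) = c^3 - 17*c^2 + 91*c - 147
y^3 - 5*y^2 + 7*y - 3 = (y - 3)*(y - 1)^2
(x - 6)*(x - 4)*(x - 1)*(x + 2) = x^4 - 9*x^3 + 12*x^2 + 44*x - 48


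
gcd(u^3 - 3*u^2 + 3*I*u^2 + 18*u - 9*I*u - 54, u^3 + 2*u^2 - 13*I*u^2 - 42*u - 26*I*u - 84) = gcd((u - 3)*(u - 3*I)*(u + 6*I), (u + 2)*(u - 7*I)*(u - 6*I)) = 1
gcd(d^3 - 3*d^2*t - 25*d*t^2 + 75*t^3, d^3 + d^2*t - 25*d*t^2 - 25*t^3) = -d^2 + 25*t^2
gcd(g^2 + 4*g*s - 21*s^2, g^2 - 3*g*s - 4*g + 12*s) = -g + 3*s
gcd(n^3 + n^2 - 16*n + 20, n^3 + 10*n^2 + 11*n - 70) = n^2 + 3*n - 10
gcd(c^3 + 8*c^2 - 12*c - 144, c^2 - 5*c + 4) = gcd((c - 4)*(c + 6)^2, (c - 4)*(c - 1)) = c - 4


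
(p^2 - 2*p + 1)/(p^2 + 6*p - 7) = (p - 1)/(p + 7)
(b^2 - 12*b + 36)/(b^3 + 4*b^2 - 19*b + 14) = (b^2 - 12*b + 36)/(b^3 + 4*b^2 - 19*b + 14)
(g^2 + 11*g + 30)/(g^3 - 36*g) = (g + 5)/(g*(g - 6))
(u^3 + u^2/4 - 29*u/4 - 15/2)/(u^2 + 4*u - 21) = (4*u^2 + 13*u + 10)/(4*(u + 7))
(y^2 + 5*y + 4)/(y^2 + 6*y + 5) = (y + 4)/(y + 5)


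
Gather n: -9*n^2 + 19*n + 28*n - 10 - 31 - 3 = -9*n^2 + 47*n - 44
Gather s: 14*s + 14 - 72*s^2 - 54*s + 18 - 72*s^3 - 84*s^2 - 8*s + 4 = -72*s^3 - 156*s^2 - 48*s + 36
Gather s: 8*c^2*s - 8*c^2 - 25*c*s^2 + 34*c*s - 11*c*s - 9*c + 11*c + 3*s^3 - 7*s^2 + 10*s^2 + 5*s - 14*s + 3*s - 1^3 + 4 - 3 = -8*c^2 + 2*c + 3*s^3 + s^2*(3 - 25*c) + s*(8*c^2 + 23*c - 6)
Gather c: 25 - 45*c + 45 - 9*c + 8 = 78 - 54*c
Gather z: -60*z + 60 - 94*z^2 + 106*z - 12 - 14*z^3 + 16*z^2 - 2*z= -14*z^3 - 78*z^2 + 44*z + 48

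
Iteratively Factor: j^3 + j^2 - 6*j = (j)*(j^2 + j - 6) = j*(j + 3)*(j - 2)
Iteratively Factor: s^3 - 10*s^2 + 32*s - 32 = (s - 2)*(s^2 - 8*s + 16) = (s - 4)*(s - 2)*(s - 4)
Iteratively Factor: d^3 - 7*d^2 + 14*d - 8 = (d - 4)*(d^2 - 3*d + 2) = (d - 4)*(d - 2)*(d - 1)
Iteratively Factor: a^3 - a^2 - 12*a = (a - 4)*(a^2 + 3*a) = a*(a - 4)*(a + 3)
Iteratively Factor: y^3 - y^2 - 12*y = (y)*(y^2 - y - 12) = y*(y + 3)*(y - 4)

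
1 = 1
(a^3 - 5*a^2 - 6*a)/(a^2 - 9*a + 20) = a*(a^2 - 5*a - 6)/(a^2 - 9*a + 20)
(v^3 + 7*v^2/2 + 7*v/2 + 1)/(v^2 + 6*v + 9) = (2*v^3 + 7*v^2 + 7*v + 2)/(2*(v^2 + 6*v + 9))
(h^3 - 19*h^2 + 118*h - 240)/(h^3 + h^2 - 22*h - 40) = (h^2 - 14*h + 48)/(h^2 + 6*h + 8)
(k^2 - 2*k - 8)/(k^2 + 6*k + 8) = (k - 4)/(k + 4)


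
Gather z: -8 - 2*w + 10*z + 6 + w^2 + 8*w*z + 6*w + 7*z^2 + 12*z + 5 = w^2 + 4*w + 7*z^2 + z*(8*w + 22) + 3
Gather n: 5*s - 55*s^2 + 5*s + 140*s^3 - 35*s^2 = 140*s^3 - 90*s^2 + 10*s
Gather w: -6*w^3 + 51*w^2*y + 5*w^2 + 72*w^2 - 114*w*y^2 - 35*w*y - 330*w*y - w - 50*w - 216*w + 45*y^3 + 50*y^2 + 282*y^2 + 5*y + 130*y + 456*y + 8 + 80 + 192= -6*w^3 + w^2*(51*y + 77) + w*(-114*y^2 - 365*y - 267) + 45*y^3 + 332*y^2 + 591*y + 280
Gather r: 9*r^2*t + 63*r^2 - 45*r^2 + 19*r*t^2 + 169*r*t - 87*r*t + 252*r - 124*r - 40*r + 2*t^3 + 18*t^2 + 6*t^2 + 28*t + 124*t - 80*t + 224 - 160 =r^2*(9*t + 18) + r*(19*t^2 + 82*t + 88) + 2*t^3 + 24*t^2 + 72*t + 64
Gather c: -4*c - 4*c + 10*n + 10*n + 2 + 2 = -8*c + 20*n + 4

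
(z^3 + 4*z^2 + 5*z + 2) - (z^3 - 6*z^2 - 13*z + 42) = 10*z^2 + 18*z - 40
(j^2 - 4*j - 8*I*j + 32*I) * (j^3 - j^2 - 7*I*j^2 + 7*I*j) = j^5 - 5*j^4 - 15*I*j^4 - 52*j^3 + 75*I*j^3 + 280*j^2 - 60*I*j^2 - 224*j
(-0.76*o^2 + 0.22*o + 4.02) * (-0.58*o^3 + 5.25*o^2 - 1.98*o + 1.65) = 0.4408*o^5 - 4.1176*o^4 + 0.3282*o^3 + 19.4154*o^2 - 7.5966*o + 6.633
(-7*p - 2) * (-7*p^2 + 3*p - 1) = 49*p^3 - 7*p^2 + p + 2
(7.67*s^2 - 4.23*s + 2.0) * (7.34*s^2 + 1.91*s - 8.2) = 56.2978*s^4 - 16.3985*s^3 - 56.2933*s^2 + 38.506*s - 16.4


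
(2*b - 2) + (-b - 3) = b - 5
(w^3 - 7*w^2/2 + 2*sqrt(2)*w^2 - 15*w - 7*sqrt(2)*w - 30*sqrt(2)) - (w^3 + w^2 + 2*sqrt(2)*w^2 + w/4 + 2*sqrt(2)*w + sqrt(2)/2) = -9*w^2/2 - 61*w/4 - 9*sqrt(2)*w - 61*sqrt(2)/2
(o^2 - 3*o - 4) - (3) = o^2 - 3*o - 7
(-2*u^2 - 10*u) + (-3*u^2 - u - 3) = -5*u^2 - 11*u - 3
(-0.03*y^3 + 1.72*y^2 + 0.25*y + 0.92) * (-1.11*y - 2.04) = 0.0333*y^4 - 1.848*y^3 - 3.7863*y^2 - 1.5312*y - 1.8768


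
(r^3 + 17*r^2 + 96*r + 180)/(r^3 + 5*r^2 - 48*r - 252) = (r + 5)/(r - 7)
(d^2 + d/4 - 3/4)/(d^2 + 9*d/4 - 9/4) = (d + 1)/(d + 3)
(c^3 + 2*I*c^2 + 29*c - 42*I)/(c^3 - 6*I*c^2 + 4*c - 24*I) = (c^2 + 4*I*c + 21)/(c^2 - 4*I*c + 12)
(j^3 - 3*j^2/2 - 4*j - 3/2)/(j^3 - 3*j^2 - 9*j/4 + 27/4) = 2*(2*j^2 + 3*j + 1)/(4*j^2 - 9)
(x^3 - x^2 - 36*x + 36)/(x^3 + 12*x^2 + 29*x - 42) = (x - 6)/(x + 7)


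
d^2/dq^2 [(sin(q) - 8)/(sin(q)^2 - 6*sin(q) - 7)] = (-sin(q)^4 + 27*sin(q)^3 - 211*sin(q)^2 + 717*sin(q) - 772)/((sin(q) - 7)^3*(sin(q) + 1)^2)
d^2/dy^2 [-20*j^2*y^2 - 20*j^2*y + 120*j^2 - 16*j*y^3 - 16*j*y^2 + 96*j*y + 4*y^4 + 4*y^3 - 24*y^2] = -40*j^2 - 96*j*y - 32*j + 48*y^2 + 24*y - 48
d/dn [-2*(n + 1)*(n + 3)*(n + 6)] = -6*n^2 - 40*n - 54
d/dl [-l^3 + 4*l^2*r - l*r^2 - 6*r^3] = -3*l^2 + 8*l*r - r^2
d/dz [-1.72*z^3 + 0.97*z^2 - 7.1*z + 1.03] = -5.16*z^2 + 1.94*z - 7.1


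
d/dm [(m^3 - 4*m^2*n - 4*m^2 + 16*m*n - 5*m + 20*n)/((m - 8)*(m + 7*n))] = ((m - 8)*(m + 7*n)*(3*m^2 - 8*m*n - 8*m + 16*n - 5) + (m - 8)*(-m^3 + 4*m^2*n + 4*m^2 - 16*m*n + 5*m - 20*n) + (m + 7*n)*(-m^3 + 4*m^2*n + 4*m^2 - 16*m*n + 5*m - 20*n))/((m - 8)^2*(m + 7*n)^2)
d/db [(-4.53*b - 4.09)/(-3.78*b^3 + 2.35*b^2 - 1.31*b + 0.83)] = (-34.2468*b^3 - 35.7351*b^2 + 19.223*b - 9.1178)/(14.2884*b^6 - 17.766*b^5 + 15.4261*b^4 - 12.4318*b^3 + 5.6171*b^2 - 2.1746*b + 0.6889)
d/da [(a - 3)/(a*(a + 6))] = (-a^2 + 6*a + 18)/(a^2*(a^2 + 12*a + 36))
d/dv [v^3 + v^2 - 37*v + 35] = 3*v^2 + 2*v - 37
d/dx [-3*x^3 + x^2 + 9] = x*(2 - 9*x)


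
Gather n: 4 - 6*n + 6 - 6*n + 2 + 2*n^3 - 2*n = 2*n^3 - 14*n + 12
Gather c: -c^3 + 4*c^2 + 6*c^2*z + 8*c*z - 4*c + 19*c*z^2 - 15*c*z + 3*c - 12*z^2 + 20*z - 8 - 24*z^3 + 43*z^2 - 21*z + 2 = -c^3 + c^2*(6*z + 4) + c*(19*z^2 - 7*z - 1) - 24*z^3 + 31*z^2 - z - 6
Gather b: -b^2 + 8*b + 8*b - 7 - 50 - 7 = -b^2 + 16*b - 64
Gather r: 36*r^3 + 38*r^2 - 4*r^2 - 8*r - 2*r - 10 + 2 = 36*r^3 + 34*r^2 - 10*r - 8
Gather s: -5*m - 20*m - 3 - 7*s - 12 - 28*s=-25*m - 35*s - 15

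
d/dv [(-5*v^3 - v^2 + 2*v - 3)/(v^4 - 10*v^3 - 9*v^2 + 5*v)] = (5*v^6 + 2*v^5 + 29*v^4 + 2*v^3 - 77*v^2 - 54*v + 15)/(v^2*(v^6 - 20*v^5 + 82*v^4 + 190*v^3 - 19*v^2 - 90*v + 25))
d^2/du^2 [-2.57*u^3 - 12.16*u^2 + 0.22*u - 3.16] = -15.42*u - 24.32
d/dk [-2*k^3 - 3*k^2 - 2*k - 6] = -6*k^2 - 6*k - 2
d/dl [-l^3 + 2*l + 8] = 2 - 3*l^2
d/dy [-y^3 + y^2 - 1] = y*(2 - 3*y)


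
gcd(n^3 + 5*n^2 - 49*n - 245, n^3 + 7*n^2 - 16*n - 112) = n + 7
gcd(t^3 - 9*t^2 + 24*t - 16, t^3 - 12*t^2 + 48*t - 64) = t^2 - 8*t + 16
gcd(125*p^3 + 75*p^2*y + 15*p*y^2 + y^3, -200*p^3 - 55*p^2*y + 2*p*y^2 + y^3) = 25*p^2 + 10*p*y + y^2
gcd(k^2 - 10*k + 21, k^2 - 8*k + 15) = k - 3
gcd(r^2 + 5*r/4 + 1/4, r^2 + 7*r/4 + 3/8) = r + 1/4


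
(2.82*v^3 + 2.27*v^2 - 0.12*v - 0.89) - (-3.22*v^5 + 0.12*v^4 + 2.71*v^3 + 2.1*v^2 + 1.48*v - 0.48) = 3.22*v^5 - 0.12*v^4 + 0.11*v^3 + 0.17*v^2 - 1.6*v - 0.41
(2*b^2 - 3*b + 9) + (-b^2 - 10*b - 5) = b^2 - 13*b + 4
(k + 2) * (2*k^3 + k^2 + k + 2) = 2*k^4 + 5*k^3 + 3*k^2 + 4*k + 4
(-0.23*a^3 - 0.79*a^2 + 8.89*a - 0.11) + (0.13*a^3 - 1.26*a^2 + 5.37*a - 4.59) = -0.1*a^3 - 2.05*a^2 + 14.26*a - 4.7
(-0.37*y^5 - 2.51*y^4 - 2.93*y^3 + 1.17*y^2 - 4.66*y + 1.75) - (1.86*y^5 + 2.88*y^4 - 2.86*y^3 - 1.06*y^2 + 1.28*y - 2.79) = -2.23*y^5 - 5.39*y^4 - 0.0700000000000003*y^3 + 2.23*y^2 - 5.94*y + 4.54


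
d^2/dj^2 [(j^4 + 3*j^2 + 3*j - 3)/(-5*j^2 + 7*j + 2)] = 2*(-25*j^6 + 105*j^5 - 117*j^4 - 292*j^3 + 111*j^2 - 405*j + 207)/(125*j^6 - 525*j^5 + 585*j^4 + 77*j^3 - 234*j^2 - 84*j - 8)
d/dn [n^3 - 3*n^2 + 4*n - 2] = 3*n^2 - 6*n + 4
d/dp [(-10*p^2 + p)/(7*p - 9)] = (-70*p^2 + 180*p - 9)/(49*p^2 - 126*p + 81)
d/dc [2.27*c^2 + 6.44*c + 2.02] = 4.54*c + 6.44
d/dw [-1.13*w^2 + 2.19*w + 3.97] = 2.19 - 2.26*w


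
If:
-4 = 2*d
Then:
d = -2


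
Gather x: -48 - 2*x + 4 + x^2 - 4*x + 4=x^2 - 6*x - 40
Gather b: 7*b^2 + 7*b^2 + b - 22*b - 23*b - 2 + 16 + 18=14*b^2 - 44*b + 32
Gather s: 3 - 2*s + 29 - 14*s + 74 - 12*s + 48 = 154 - 28*s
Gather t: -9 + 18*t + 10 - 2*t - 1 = 16*t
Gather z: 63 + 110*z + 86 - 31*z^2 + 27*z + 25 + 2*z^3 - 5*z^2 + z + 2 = 2*z^3 - 36*z^2 + 138*z + 176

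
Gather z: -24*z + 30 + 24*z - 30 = 0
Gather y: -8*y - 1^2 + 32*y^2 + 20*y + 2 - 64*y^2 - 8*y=-32*y^2 + 4*y + 1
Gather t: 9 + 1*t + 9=t + 18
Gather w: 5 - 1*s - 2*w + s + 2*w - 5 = 0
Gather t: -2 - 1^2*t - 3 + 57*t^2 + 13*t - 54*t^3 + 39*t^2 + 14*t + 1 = -54*t^3 + 96*t^2 + 26*t - 4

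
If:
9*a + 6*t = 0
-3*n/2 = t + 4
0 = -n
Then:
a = 8/3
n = 0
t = -4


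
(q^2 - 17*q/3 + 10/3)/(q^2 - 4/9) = 3*(q - 5)/(3*q + 2)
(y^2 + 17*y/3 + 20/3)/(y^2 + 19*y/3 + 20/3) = (3*y^2 + 17*y + 20)/(3*y^2 + 19*y + 20)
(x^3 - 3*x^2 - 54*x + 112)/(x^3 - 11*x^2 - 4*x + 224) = (x^2 + 5*x - 14)/(x^2 - 3*x - 28)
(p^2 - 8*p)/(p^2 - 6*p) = (p - 8)/(p - 6)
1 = 1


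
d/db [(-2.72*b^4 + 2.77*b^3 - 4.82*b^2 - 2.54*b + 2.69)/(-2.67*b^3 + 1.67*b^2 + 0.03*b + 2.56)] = (7.2624*b^6 - 9.08479999999999*b^5 - 8.4883*b^4 - 41.2502*b^3 + 46.9177*b^2 - 33.663*b - 6.5831)/(7.1289*b^6 - 8.9178*b^5 + 2.6287*b^4 - 13.5702*b^3 + 8.5513*b^2 + 0.1536*b + 6.5536)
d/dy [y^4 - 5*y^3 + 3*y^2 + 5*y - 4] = 4*y^3 - 15*y^2 + 6*y + 5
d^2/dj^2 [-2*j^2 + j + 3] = -4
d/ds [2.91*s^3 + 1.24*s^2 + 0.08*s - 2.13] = 8.73*s^2 + 2.48*s + 0.08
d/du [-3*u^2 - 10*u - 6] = -6*u - 10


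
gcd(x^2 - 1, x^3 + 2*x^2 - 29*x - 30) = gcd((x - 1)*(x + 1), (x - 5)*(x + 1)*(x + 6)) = x + 1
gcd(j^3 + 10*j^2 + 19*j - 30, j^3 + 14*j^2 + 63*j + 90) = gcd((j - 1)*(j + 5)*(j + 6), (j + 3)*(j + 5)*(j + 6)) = j^2 + 11*j + 30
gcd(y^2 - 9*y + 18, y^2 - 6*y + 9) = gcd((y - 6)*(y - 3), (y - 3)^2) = y - 3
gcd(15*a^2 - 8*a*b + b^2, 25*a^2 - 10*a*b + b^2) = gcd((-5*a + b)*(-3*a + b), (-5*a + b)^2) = 5*a - b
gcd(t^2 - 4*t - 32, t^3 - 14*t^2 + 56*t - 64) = t - 8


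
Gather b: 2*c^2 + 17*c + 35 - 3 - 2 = 2*c^2 + 17*c + 30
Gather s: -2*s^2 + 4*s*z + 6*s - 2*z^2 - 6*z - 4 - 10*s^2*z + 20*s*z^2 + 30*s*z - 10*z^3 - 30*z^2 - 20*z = s^2*(-10*z - 2) + s*(20*z^2 + 34*z + 6) - 10*z^3 - 32*z^2 - 26*z - 4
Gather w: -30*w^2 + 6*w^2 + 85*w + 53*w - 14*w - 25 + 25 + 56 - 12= -24*w^2 + 124*w + 44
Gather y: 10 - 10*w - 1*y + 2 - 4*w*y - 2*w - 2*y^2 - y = -12*w - 2*y^2 + y*(-4*w - 2) + 12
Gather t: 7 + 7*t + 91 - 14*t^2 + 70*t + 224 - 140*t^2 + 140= -154*t^2 + 77*t + 462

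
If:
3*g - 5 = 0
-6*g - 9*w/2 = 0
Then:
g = 5/3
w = -20/9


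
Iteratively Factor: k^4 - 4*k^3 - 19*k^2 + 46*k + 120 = (k - 5)*(k^3 + k^2 - 14*k - 24) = (k - 5)*(k + 3)*(k^2 - 2*k - 8) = (k - 5)*(k - 4)*(k + 3)*(k + 2)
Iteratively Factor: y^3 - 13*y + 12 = (y - 3)*(y^2 + 3*y - 4) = (y - 3)*(y + 4)*(y - 1)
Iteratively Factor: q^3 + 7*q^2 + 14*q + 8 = (q + 4)*(q^2 + 3*q + 2) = (q + 2)*(q + 4)*(q + 1)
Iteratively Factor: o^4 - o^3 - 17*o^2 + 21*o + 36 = (o - 3)*(o^3 + 2*o^2 - 11*o - 12) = (o - 3)*(o + 4)*(o^2 - 2*o - 3) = (o - 3)*(o + 1)*(o + 4)*(o - 3)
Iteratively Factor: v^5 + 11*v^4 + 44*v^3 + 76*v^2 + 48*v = (v + 2)*(v^4 + 9*v^3 + 26*v^2 + 24*v) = v*(v + 2)*(v^3 + 9*v^2 + 26*v + 24) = v*(v + 2)^2*(v^2 + 7*v + 12) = v*(v + 2)^2*(v + 3)*(v + 4)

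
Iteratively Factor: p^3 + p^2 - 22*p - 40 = (p + 2)*(p^2 - p - 20) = (p - 5)*(p + 2)*(p + 4)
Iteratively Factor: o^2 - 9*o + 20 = (o - 5)*(o - 4)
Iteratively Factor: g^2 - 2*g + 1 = (g - 1)*(g - 1)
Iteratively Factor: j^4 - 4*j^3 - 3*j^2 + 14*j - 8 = (j - 1)*(j^3 - 3*j^2 - 6*j + 8) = (j - 1)*(j + 2)*(j^2 - 5*j + 4) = (j - 4)*(j - 1)*(j + 2)*(j - 1)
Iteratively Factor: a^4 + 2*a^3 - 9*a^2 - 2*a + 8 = (a - 1)*(a^3 + 3*a^2 - 6*a - 8) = (a - 1)*(a + 4)*(a^2 - a - 2) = (a - 1)*(a + 1)*(a + 4)*(a - 2)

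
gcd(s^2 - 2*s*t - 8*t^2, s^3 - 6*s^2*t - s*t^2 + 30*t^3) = s + 2*t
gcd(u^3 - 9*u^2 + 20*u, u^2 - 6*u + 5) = u - 5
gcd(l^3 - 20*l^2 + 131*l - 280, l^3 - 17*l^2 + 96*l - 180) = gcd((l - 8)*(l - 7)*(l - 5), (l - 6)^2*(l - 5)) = l - 5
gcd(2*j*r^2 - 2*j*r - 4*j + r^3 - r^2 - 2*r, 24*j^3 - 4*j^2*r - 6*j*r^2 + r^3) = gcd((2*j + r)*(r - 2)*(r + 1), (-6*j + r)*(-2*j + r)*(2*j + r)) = 2*j + r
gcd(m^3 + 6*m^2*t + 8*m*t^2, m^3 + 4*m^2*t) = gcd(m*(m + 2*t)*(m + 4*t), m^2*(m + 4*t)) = m^2 + 4*m*t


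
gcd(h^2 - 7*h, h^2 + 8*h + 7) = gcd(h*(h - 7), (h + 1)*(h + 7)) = 1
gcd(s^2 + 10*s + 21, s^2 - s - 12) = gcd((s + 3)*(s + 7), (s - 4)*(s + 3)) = s + 3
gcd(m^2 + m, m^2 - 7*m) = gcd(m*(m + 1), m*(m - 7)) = m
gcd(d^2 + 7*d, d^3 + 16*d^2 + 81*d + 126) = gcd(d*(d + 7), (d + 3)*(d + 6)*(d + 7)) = d + 7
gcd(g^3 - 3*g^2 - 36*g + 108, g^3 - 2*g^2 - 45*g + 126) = g^2 - 9*g + 18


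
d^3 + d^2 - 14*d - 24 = (d - 4)*(d + 2)*(d + 3)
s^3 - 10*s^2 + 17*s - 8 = (s - 8)*(s - 1)^2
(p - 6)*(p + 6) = p^2 - 36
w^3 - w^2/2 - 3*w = w*(w - 2)*(w + 3/2)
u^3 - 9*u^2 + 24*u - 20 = (u - 5)*(u - 2)^2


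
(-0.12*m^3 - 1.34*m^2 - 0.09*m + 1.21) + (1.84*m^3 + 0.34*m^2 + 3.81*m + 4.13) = 1.72*m^3 - 1.0*m^2 + 3.72*m + 5.34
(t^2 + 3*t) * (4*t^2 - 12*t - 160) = 4*t^4 - 196*t^2 - 480*t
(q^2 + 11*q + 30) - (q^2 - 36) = 11*q + 66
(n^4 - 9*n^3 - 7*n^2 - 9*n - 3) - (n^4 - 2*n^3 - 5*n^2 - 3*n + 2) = -7*n^3 - 2*n^2 - 6*n - 5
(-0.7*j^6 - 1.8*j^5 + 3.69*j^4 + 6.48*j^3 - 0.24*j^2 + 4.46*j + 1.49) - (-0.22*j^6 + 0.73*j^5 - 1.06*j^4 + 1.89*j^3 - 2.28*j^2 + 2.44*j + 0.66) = -0.48*j^6 - 2.53*j^5 + 4.75*j^4 + 4.59*j^3 + 2.04*j^2 + 2.02*j + 0.83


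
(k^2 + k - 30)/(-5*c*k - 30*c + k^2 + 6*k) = (5 - k)/(5*c - k)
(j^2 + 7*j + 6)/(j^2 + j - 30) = (j + 1)/(j - 5)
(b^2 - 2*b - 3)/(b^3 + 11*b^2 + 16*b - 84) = (b^2 - 2*b - 3)/(b^3 + 11*b^2 + 16*b - 84)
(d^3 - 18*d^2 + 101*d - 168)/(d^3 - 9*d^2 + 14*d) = (d^2 - 11*d + 24)/(d*(d - 2))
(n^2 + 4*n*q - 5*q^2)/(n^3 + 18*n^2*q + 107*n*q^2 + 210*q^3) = (n - q)/(n^2 + 13*n*q + 42*q^2)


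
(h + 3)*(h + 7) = h^2 + 10*h + 21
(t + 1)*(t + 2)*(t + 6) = t^3 + 9*t^2 + 20*t + 12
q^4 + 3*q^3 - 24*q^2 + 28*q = q*(q - 2)^2*(q + 7)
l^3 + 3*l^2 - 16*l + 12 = (l - 2)*(l - 1)*(l + 6)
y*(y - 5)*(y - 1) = y^3 - 6*y^2 + 5*y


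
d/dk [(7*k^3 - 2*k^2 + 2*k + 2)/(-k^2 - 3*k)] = (-7*k^4 - 42*k^3 + 8*k^2 + 4*k + 6)/(k^2*(k^2 + 6*k + 9))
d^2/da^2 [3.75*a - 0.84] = 0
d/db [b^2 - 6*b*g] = 2*b - 6*g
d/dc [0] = 0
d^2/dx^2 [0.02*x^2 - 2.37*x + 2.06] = 0.0400000000000000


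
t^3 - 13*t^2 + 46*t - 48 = (t - 8)*(t - 3)*(t - 2)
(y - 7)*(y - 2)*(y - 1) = y^3 - 10*y^2 + 23*y - 14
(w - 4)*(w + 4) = w^2 - 16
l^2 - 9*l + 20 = (l - 5)*(l - 4)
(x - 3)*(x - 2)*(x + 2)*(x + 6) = x^4 + 3*x^3 - 22*x^2 - 12*x + 72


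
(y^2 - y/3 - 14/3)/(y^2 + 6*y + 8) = (y - 7/3)/(y + 4)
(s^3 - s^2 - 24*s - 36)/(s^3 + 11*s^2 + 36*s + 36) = (s - 6)/(s + 6)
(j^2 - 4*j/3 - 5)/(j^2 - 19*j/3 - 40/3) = (j - 3)/(j - 8)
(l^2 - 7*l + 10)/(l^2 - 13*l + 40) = (l - 2)/(l - 8)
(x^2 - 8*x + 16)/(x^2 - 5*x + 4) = (x - 4)/(x - 1)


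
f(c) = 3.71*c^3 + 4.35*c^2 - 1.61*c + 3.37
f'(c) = 11.13*c^2 + 8.7*c - 1.61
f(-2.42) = -19.84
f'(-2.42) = 42.52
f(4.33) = 379.14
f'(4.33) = 244.74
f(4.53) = 430.22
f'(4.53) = 266.20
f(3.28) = 175.81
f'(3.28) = 146.67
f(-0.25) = 3.99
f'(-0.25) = -3.09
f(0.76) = 6.29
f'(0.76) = 11.43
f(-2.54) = -25.27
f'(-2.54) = 48.10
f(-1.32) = 4.54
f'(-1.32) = 6.30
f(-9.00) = -2334.38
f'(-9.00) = 821.62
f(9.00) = 3045.82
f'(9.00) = 978.22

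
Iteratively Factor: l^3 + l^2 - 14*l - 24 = (l + 3)*(l^2 - 2*l - 8) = (l - 4)*(l + 3)*(l + 2)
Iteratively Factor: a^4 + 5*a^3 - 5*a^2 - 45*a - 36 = (a - 3)*(a^3 + 8*a^2 + 19*a + 12) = (a - 3)*(a + 1)*(a^2 + 7*a + 12) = (a - 3)*(a + 1)*(a + 4)*(a + 3)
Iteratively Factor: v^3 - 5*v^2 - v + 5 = (v - 5)*(v^2 - 1) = (v - 5)*(v + 1)*(v - 1)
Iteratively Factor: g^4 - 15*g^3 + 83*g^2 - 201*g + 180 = (g - 3)*(g^3 - 12*g^2 + 47*g - 60) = (g - 3)^2*(g^2 - 9*g + 20) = (g - 4)*(g - 3)^2*(g - 5)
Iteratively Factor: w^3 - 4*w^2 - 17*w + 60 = (w - 5)*(w^2 + w - 12) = (w - 5)*(w - 3)*(w + 4)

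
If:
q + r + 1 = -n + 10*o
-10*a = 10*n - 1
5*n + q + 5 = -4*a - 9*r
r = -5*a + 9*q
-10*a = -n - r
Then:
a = -413/8980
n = 1311/8980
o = 502/11225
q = -417/4490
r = -5441/8980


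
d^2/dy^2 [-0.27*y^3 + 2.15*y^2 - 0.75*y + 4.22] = 4.3 - 1.62*y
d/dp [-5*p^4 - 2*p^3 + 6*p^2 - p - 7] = -20*p^3 - 6*p^2 + 12*p - 1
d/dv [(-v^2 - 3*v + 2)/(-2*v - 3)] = (2*v^2 + 6*v + 13)/(4*v^2 + 12*v + 9)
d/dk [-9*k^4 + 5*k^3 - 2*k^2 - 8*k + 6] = -36*k^3 + 15*k^2 - 4*k - 8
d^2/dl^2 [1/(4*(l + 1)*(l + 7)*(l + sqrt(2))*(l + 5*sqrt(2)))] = (10*l^6 + 120*l^5 + 90*sqrt(2)*l^5 + 969*l^4 + 1008*sqrt(2)*l^4 + 3972*sqrt(2)*l^3 + 5856*l^3 + 7344*sqrt(2)*l^2 + 17703*l^2 + 14496*l + 12402*sqrt(2)*l + 3360*sqrt(2) + 8738)/(2*(l^12 + 24*l^11 + 18*sqrt(2)*l^11 + 459*l^10 + 432*sqrt(2)*l^10 + 4626*sqrt(2)*l^9 + 6752*l^9 + 34272*sqrt(2)*l^8 + 56349*l^8 + 268824*l^7 + 197334*sqrt(2)*l^7 + 892109*l^6 + 735984*sqrt(2)*l^6 + 1570446*sqrt(2)*l^5 + 2399376*l^5 + 2457792*sqrt(2)*l^4 + 3965238*l^4 + 3740960*l^3 + 2955456*sqrt(2)*l^3 + 2334780*l^2 + 2116800*sqrt(2)*l^2 + 617400*sqrt(2)*l + 1176000*l + 343000))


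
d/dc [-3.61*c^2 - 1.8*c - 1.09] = -7.22*c - 1.8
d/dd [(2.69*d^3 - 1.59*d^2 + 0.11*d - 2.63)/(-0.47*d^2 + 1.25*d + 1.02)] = (-1.2643*d^4 + 6.725*d^3 + 6.2956*d^2 - 5.7158*d + 3.3997)/(0.2209*d^4 - 1.175*d^3 + 0.6037*d^2 + 2.55*d + 1.0404)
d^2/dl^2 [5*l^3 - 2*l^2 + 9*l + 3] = 30*l - 4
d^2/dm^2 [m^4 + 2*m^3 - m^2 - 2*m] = 12*m^2 + 12*m - 2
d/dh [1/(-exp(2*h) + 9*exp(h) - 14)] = (2*exp(h) - 9)*exp(h)/(exp(2*h) - 9*exp(h) + 14)^2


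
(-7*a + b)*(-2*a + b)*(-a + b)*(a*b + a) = -14*a^4*b - 14*a^4 + 23*a^3*b^2 + 23*a^3*b - 10*a^2*b^3 - 10*a^2*b^2 + a*b^4 + a*b^3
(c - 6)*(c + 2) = c^2 - 4*c - 12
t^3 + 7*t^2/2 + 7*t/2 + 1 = (t + 1/2)*(t + 1)*(t + 2)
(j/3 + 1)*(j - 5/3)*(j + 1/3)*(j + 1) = j^4/3 + 8*j^3/9 - 26*j^2/27 - 56*j/27 - 5/9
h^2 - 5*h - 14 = (h - 7)*(h + 2)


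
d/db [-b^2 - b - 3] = -2*b - 1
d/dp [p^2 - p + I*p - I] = 2*p - 1 + I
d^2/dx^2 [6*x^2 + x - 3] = 12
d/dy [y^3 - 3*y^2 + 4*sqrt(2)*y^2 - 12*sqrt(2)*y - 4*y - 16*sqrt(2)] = 3*y^2 - 6*y + 8*sqrt(2)*y - 12*sqrt(2) - 4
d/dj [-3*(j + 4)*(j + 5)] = -6*j - 27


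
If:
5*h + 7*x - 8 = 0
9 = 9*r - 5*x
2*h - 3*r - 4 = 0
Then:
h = 187/67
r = 106/201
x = -57/67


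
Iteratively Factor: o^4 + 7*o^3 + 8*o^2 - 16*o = (o)*(o^3 + 7*o^2 + 8*o - 16) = o*(o + 4)*(o^2 + 3*o - 4) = o*(o + 4)^2*(o - 1)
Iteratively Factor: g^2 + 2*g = (g + 2)*(g)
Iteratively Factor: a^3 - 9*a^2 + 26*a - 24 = (a - 3)*(a^2 - 6*a + 8) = (a - 3)*(a - 2)*(a - 4)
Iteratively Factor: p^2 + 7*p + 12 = (p + 3)*(p + 4)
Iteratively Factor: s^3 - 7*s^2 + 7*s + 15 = (s - 3)*(s^2 - 4*s - 5) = (s - 5)*(s - 3)*(s + 1)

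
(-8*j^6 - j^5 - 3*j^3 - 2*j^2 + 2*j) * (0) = 0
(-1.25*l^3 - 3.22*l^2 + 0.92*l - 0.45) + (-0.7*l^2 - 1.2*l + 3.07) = -1.25*l^3 - 3.92*l^2 - 0.28*l + 2.62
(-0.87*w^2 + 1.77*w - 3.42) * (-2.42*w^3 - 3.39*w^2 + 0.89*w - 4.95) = 2.1054*w^5 - 1.3341*w^4 + 1.5018*w^3 + 17.4756*w^2 - 11.8053*w + 16.929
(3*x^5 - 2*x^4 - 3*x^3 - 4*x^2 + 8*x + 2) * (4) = 12*x^5 - 8*x^4 - 12*x^3 - 16*x^2 + 32*x + 8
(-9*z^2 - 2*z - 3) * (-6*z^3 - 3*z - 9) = 54*z^5 + 12*z^4 + 45*z^3 + 87*z^2 + 27*z + 27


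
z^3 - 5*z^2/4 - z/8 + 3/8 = (z - 1)*(z - 3/4)*(z + 1/2)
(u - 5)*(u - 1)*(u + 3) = u^3 - 3*u^2 - 13*u + 15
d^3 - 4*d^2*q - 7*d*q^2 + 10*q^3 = (d - 5*q)*(d - q)*(d + 2*q)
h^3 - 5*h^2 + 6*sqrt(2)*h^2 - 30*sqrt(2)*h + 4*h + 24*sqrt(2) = (h - 4)*(h - 1)*(h + 6*sqrt(2))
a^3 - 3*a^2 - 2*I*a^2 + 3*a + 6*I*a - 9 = (a - 3)*(a - 3*I)*(a + I)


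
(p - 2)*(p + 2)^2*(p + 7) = p^4 + 9*p^3 + 10*p^2 - 36*p - 56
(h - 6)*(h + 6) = h^2 - 36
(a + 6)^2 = a^2 + 12*a + 36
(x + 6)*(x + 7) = x^2 + 13*x + 42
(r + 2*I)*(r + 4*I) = r^2 + 6*I*r - 8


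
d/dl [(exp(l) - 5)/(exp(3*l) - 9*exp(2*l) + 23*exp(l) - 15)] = 2*(2 - exp(l))*exp(l)/(exp(4*l) - 8*exp(3*l) + 22*exp(2*l) - 24*exp(l) + 9)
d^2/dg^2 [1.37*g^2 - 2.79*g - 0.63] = 2.74000000000000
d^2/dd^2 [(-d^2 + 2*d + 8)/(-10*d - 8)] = -144/(125*d^3 + 300*d^2 + 240*d + 64)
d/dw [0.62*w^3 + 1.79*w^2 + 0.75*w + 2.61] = 1.86*w^2 + 3.58*w + 0.75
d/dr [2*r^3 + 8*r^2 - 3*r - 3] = 6*r^2 + 16*r - 3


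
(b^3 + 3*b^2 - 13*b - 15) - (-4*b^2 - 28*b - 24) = b^3 + 7*b^2 + 15*b + 9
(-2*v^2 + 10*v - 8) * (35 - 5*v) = 10*v^3 - 120*v^2 + 390*v - 280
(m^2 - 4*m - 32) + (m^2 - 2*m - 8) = 2*m^2 - 6*m - 40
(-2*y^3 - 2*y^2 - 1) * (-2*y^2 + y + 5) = 4*y^5 + 2*y^4 - 12*y^3 - 8*y^2 - y - 5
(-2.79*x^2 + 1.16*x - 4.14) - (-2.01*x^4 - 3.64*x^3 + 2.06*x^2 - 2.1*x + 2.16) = 2.01*x^4 + 3.64*x^3 - 4.85*x^2 + 3.26*x - 6.3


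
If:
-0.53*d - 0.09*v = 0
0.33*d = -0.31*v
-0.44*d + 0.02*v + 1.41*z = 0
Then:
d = 0.00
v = 0.00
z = 0.00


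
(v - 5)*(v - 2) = v^2 - 7*v + 10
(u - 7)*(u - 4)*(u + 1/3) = u^3 - 32*u^2/3 + 73*u/3 + 28/3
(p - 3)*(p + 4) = p^2 + p - 12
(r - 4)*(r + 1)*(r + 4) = r^3 + r^2 - 16*r - 16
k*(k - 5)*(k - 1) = k^3 - 6*k^2 + 5*k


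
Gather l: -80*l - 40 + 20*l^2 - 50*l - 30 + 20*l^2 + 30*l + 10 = 40*l^2 - 100*l - 60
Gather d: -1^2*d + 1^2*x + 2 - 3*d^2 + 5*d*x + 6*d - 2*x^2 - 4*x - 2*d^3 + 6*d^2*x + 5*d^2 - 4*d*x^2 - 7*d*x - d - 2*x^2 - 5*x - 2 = -2*d^3 + d^2*(6*x + 2) + d*(-4*x^2 - 2*x + 4) - 4*x^2 - 8*x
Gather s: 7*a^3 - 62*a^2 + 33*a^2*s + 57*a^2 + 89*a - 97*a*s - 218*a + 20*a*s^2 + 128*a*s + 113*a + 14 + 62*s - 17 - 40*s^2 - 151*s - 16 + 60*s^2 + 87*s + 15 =7*a^3 - 5*a^2 - 16*a + s^2*(20*a + 20) + s*(33*a^2 + 31*a - 2) - 4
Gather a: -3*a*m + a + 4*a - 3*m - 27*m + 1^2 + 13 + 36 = a*(5 - 3*m) - 30*m + 50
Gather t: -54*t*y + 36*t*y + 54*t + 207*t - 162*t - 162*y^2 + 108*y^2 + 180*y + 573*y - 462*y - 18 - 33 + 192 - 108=t*(99 - 18*y) - 54*y^2 + 291*y + 33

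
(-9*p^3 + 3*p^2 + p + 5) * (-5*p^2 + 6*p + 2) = 45*p^5 - 69*p^4 - 5*p^3 - 13*p^2 + 32*p + 10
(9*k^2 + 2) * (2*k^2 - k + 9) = 18*k^4 - 9*k^3 + 85*k^2 - 2*k + 18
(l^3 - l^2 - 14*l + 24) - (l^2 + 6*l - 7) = l^3 - 2*l^2 - 20*l + 31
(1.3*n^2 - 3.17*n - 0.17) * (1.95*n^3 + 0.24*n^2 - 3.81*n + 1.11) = 2.535*n^5 - 5.8695*n^4 - 6.0453*n^3 + 13.4799*n^2 - 2.871*n - 0.1887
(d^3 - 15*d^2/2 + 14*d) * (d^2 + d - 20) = d^5 - 13*d^4/2 - 27*d^3/2 + 164*d^2 - 280*d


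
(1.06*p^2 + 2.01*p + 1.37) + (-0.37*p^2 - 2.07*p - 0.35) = 0.69*p^2 - 0.0600000000000001*p + 1.02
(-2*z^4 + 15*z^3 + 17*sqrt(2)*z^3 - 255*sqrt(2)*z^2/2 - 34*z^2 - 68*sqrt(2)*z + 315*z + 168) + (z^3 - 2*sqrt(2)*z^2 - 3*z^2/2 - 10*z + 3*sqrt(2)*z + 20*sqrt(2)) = -2*z^4 + 16*z^3 + 17*sqrt(2)*z^3 - 259*sqrt(2)*z^2/2 - 71*z^2/2 - 65*sqrt(2)*z + 305*z + 20*sqrt(2) + 168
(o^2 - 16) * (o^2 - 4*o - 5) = o^4 - 4*o^3 - 21*o^2 + 64*o + 80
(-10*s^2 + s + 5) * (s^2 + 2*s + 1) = -10*s^4 - 19*s^3 - 3*s^2 + 11*s + 5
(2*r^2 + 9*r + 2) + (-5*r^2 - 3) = -3*r^2 + 9*r - 1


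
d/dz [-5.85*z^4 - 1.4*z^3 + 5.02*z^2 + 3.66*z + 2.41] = -23.4*z^3 - 4.2*z^2 + 10.04*z + 3.66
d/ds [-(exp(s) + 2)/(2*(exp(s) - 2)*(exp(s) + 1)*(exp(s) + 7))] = (exp(3*s) + 6*exp(2*s) + 12*exp(s) - 2)*exp(s)/(exp(6*s) + 12*exp(5*s) + 18*exp(4*s) - 136*exp(3*s) - 87*exp(2*s) + 252*exp(s) + 196)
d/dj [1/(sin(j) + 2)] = -cos(j)/(sin(j) + 2)^2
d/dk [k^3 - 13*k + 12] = 3*k^2 - 13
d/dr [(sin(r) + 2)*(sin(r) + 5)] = (2*sin(r) + 7)*cos(r)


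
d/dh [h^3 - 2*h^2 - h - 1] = 3*h^2 - 4*h - 1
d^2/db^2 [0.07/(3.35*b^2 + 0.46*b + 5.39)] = (-1.57115*b^2 - 0.21574*b + 0.07*(6.7*b + 0.46)*(13.4*b + 0.92) - 2.52791)/(3.35*b^2 + 0.46*b + 5.39)^3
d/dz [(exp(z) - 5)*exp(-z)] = 5*exp(-z)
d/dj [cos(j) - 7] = -sin(j)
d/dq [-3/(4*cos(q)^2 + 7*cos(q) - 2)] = -3*(8*cos(q) + 7)*sin(q)/(4*cos(q)^2 + 7*cos(q) - 2)^2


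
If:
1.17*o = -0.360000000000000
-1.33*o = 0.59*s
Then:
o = -0.31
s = 0.69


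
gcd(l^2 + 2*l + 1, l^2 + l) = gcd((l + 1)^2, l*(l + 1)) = l + 1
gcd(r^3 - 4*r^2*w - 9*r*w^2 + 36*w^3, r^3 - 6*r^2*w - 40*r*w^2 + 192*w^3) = r - 4*w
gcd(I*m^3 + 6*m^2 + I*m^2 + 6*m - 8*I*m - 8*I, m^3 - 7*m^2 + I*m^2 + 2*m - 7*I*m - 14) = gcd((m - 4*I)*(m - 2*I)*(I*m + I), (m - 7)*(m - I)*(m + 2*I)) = 1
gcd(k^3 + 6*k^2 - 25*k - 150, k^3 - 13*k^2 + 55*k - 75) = k - 5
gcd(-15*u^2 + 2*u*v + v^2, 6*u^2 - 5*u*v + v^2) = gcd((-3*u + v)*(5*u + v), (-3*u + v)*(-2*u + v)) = 3*u - v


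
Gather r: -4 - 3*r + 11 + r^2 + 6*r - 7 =r^2 + 3*r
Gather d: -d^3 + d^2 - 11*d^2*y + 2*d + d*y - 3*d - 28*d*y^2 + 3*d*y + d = -d^3 + d^2*(1 - 11*y) + d*(-28*y^2 + 4*y)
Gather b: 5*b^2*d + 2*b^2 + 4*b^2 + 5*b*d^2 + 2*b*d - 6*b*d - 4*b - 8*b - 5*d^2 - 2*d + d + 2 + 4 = b^2*(5*d + 6) + b*(5*d^2 - 4*d - 12) - 5*d^2 - d + 6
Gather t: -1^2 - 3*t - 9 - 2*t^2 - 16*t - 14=-2*t^2 - 19*t - 24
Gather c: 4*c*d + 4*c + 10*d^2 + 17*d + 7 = c*(4*d + 4) + 10*d^2 + 17*d + 7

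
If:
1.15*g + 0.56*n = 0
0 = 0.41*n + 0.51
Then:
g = 0.61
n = -1.24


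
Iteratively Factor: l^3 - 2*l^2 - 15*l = (l + 3)*(l^2 - 5*l) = (l - 5)*(l + 3)*(l)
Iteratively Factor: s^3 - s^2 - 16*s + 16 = (s + 4)*(s^2 - 5*s + 4) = (s - 1)*(s + 4)*(s - 4)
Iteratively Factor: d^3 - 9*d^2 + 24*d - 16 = (d - 1)*(d^2 - 8*d + 16) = (d - 4)*(d - 1)*(d - 4)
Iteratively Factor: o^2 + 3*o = (o)*(o + 3)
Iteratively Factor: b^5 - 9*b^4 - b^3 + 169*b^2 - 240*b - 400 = (b - 5)*(b^4 - 4*b^3 - 21*b^2 + 64*b + 80) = (b - 5)^2*(b^3 + b^2 - 16*b - 16) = (b - 5)^2*(b + 4)*(b^2 - 3*b - 4) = (b - 5)^2*(b + 1)*(b + 4)*(b - 4)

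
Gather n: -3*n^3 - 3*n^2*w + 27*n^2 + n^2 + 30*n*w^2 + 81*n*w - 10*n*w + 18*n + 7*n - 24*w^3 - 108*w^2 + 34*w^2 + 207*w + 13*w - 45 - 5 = -3*n^3 + n^2*(28 - 3*w) + n*(30*w^2 + 71*w + 25) - 24*w^3 - 74*w^2 + 220*w - 50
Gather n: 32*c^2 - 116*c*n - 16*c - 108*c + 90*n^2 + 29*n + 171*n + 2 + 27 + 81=32*c^2 - 124*c + 90*n^2 + n*(200 - 116*c) + 110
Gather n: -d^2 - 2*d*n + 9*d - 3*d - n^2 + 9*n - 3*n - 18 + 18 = -d^2 + 6*d - n^2 + n*(6 - 2*d)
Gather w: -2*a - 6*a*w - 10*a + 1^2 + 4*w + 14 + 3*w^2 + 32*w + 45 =-12*a + 3*w^2 + w*(36 - 6*a) + 60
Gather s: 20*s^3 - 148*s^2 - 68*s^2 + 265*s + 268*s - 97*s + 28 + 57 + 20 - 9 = 20*s^3 - 216*s^2 + 436*s + 96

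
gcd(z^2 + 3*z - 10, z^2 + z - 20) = z + 5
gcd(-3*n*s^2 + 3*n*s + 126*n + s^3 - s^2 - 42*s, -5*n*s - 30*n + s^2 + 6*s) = s + 6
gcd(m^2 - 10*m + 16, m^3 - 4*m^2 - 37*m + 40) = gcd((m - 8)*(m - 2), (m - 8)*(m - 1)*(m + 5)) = m - 8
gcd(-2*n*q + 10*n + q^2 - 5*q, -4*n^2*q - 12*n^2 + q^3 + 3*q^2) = -2*n + q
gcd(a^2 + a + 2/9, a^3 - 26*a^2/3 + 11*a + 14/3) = a + 1/3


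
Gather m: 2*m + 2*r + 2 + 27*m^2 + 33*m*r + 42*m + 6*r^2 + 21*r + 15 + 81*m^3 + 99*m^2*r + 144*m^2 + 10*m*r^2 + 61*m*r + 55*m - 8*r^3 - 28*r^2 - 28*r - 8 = 81*m^3 + m^2*(99*r + 171) + m*(10*r^2 + 94*r + 99) - 8*r^3 - 22*r^2 - 5*r + 9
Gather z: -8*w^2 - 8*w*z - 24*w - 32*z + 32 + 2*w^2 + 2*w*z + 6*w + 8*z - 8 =-6*w^2 - 18*w + z*(-6*w - 24) + 24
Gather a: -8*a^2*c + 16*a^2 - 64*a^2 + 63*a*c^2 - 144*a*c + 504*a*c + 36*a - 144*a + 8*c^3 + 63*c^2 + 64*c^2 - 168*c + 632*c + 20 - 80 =a^2*(-8*c - 48) + a*(63*c^2 + 360*c - 108) + 8*c^3 + 127*c^2 + 464*c - 60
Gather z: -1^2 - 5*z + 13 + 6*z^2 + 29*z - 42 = 6*z^2 + 24*z - 30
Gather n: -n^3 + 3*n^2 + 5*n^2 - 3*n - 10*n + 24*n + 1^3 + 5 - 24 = -n^3 + 8*n^2 + 11*n - 18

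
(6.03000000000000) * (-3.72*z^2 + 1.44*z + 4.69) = -22.4316*z^2 + 8.6832*z + 28.2807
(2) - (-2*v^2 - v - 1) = 2*v^2 + v + 3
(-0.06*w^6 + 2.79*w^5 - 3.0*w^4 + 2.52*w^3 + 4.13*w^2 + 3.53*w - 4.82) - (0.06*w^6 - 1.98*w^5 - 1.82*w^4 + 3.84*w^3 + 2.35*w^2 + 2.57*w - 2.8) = -0.12*w^6 + 4.77*w^5 - 1.18*w^4 - 1.32*w^3 + 1.78*w^2 + 0.96*w - 2.02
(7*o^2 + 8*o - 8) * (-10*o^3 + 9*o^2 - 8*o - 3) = -70*o^5 - 17*o^4 + 96*o^3 - 157*o^2 + 40*o + 24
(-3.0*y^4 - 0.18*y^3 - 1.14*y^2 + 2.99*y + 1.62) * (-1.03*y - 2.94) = 3.09*y^5 + 9.0054*y^4 + 1.7034*y^3 + 0.271899999999999*y^2 - 10.4592*y - 4.7628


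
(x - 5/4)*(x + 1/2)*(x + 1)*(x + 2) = x^4 + 9*x^3/4 - 7*x^2/8 - 27*x/8 - 5/4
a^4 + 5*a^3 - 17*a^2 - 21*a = a*(a - 3)*(a + 1)*(a + 7)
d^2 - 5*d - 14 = (d - 7)*(d + 2)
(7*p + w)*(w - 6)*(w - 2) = 7*p*w^2 - 56*p*w + 84*p + w^3 - 8*w^2 + 12*w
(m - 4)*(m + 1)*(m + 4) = m^3 + m^2 - 16*m - 16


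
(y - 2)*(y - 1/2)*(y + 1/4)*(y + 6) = y^4 + 15*y^3/4 - 105*y^2/8 + 5*y/2 + 3/2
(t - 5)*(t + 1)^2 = t^3 - 3*t^2 - 9*t - 5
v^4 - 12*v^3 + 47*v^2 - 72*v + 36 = (v - 6)*(v - 3)*(v - 2)*(v - 1)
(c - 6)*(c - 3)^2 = c^3 - 12*c^2 + 45*c - 54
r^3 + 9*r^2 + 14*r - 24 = (r - 1)*(r + 4)*(r + 6)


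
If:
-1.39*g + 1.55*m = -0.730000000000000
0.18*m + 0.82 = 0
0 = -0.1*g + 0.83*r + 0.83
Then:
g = -4.55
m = -4.56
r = -1.55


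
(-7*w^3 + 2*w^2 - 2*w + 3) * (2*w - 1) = -14*w^4 + 11*w^3 - 6*w^2 + 8*w - 3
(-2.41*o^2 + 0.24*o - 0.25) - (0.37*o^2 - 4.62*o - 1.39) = -2.78*o^2 + 4.86*o + 1.14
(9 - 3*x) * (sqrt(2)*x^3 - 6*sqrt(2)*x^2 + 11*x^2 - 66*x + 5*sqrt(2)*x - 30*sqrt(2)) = -3*sqrt(2)*x^4 - 33*x^3 + 27*sqrt(2)*x^3 - 69*sqrt(2)*x^2 + 297*x^2 - 594*x + 135*sqrt(2)*x - 270*sqrt(2)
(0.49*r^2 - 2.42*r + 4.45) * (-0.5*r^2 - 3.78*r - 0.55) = -0.245*r^4 - 0.6422*r^3 + 6.6531*r^2 - 15.49*r - 2.4475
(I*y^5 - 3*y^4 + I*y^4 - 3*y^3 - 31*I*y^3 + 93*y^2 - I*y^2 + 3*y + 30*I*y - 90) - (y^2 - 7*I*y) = I*y^5 - 3*y^4 + I*y^4 - 3*y^3 - 31*I*y^3 + 92*y^2 - I*y^2 + 3*y + 37*I*y - 90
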